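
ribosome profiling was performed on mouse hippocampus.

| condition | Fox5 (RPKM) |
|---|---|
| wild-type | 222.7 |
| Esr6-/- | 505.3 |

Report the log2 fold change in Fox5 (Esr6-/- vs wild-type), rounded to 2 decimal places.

1.18

Fold change = 505.3 / 222.7 = 2.2690
log2(2.2690) = 1.182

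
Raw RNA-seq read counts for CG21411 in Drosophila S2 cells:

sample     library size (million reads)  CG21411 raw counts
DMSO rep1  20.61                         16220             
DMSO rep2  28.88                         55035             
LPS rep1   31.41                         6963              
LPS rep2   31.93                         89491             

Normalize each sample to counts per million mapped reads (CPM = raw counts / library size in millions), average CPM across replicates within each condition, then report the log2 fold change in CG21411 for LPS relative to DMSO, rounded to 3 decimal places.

CPM(DMSO rep1) = 16220 / 20.61 = 786.9966
CPM(DMSO rep2) = 55035 / 28.88 = 1905.6440
CPM(LPS rep1) = 6963 / 31.41 = 221.6810
CPM(LPS rep2) = 89491 / 31.93 = 2802.7247
mean CPM(DMSO) = 1346.3203; mean CPM(LPS) = 1512.2029
Fold change = 1512.2029 / 1346.3203 = 1.12321
log2(1.12321) = 0.1676

0.168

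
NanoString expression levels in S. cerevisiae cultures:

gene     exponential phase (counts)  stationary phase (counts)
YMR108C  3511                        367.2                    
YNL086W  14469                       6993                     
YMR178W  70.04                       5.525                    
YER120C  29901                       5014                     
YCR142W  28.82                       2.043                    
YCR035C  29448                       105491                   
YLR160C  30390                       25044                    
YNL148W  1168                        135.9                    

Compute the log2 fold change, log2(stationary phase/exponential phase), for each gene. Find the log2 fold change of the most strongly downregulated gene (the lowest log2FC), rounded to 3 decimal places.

log2(367.2/3511) = -3.257  (YMR108C)
log2(6993/14469) = -1.049  (YNL086W)
log2(5.525/70.04) = -3.664  (YMR178W)
log2(5014/29901) = -2.576  (YER120C)
log2(2.043/28.82) = -3.818  (YCR142W)
log2(105491/29448) = 1.841  (YCR035C)
log2(25044/30390) = -0.279  (YLR160C)
log2(135.9/1168) = -3.103  (YNL148W)
YCR142W is most strongly downregulated.

-3.818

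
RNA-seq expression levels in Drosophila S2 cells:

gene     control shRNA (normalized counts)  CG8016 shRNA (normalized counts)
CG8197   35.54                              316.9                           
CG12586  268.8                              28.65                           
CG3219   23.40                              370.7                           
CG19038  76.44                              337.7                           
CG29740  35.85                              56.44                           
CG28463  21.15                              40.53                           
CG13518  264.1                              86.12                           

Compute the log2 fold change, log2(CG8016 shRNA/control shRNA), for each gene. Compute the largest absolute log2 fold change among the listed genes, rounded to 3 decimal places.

3.986

log2(316.9/35.54) = 3.157  (CG8197)
log2(28.65/268.8) = -3.230  (CG12586)
log2(370.7/23.40) = 3.986  (CG3219)
log2(337.7/76.44) = 2.143  (CG19038)
log2(56.44/35.85) = 0.655  (CG29740)
log2(40.53/21.15) = 0.938  (CG28463)
log2(86.12/264.1) = -1.617  (CG13518)
The largest magnitude belongs to CG3219.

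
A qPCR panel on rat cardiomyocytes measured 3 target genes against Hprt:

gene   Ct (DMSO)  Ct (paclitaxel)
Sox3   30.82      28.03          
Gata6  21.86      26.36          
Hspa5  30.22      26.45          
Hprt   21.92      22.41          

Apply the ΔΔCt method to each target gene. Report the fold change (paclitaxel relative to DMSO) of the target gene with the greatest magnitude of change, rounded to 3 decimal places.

19.160

Sox3: ΔΔCt = (28.03−22.41) − (30.82−21.92) = 5.62 − 8.90 = -3.28; fold change = 2^3.28 = 9.714
Gata6: ΔΔCt = (26.36−22.41) − (21.86−21.92) = 3.95 − (-0.06) = 4.01; fold change = 2^-4.01 = 0.062
Hspa5: ΔΔCt = (26.45−22.41) − (30.22−21.92) = 4.04 − 8.30 = -4.26; fold change = 2^4.26 = 19.160
Hspa5 has the largest |ΔΔCt| = 4.26.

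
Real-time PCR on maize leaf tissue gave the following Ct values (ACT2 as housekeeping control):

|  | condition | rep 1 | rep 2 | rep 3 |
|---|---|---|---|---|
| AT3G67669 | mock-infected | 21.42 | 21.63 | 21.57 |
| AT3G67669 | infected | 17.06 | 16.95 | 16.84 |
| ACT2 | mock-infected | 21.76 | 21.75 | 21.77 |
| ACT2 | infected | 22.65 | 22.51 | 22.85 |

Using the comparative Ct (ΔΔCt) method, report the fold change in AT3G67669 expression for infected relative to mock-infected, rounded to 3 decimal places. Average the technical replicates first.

45.255

Mean Ct: AT3G67669 mock-infected 21.540; AT3G67669 infected 16.950; ACT2 mock-infected 21.760; ACT2 infected 22.670
ΔCt(mock-infected) = 21.540 − 21.760 = -0.220
ΔCt(infected) = 16.950 − 22.670 = -5.720
ΔΔCt = -5.720 − (-0.220) = -5.500
Fold change = 2^(−(-5.500)) = 2^5.500 = 45.2548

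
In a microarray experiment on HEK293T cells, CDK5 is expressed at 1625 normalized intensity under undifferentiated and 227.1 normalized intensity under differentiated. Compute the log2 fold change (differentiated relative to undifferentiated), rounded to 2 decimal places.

-2.84

Fold change = 227.1 / 1625 = 0.1398
log2(0.1398) = -2.839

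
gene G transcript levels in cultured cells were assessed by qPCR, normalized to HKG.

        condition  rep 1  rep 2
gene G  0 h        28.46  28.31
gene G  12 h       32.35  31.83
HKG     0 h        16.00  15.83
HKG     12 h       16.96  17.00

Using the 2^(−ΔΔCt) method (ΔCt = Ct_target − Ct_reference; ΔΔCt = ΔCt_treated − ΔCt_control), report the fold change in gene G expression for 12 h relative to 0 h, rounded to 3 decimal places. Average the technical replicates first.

0.160

Mean Ct: gene G 0 h 28.385; gene G 12 h 32.090; HKG 0 h 15.915; HKG 12 h 16.980
ΔCt(0 h) = 28.385 − 15.915 = 12.470
ΔCt(12 h) = 32.090 − 16.980 = 15.110
ΔΔCt = 15.110 − 12.470 = 2.640
Fold change = 2^(−2.640) = 0.1604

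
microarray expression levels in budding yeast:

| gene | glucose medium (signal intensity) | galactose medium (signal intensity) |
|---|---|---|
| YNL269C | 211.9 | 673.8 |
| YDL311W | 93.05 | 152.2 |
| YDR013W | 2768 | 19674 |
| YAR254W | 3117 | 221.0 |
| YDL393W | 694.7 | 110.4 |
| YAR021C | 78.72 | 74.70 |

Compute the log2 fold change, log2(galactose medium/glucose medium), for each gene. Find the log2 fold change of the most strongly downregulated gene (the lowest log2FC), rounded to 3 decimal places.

-3.818

log2(673.8/211.9) = 1.669  (YNL269C)
log2(152.2/93.05) = 0.710  (YDL311W)
log2(19674/2768) = 2.829  (YDR013W)
log2(221.0/3117) = -3.818  (YAR254W)
log2(110.4/694.7) = -2.654  (YDL393W)
log2(74.70/78.72) = -0.076  (YAR021C)
YAR254W is most strongly downregulated.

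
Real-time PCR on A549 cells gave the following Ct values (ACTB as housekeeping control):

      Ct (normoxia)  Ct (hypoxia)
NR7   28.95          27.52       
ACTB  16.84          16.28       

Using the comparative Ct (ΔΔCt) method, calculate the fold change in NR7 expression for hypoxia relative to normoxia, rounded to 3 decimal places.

1.828

ΔCt(normoxia) = 28.950 − 16.840 = 12.110
ΔCt(hypoxia) = 27.520 − 16.280 = 11.240
ΔΔCt = 11.240 − 12.110 = -0.870
Fold change = 2^(−(-0.870)) = 2^0.870 = 1.8277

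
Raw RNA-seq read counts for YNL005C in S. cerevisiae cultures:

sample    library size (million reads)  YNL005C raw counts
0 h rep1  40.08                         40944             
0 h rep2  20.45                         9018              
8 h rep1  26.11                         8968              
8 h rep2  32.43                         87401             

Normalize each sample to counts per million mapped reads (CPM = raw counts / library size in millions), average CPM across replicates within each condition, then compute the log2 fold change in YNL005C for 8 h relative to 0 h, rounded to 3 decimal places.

1.055

CPM(0 h rep1) = 40944 / 40.08 = 1021.5569
CPM(0 h rep2) = 9018 / 20.45 = 440.9780
CPM(8 h rep1) = 8968 / 26.11 = 343.4699
CPM(8 h rep2) = 87401 / 32.43 = 2695.0663
mean CPM(0 h) = 731.2674; mean CPM(8 h) = 1519.2681
Fold change = 1519.2681 / 731.2674 = 2.07758
log2(2.07758) = 1.0549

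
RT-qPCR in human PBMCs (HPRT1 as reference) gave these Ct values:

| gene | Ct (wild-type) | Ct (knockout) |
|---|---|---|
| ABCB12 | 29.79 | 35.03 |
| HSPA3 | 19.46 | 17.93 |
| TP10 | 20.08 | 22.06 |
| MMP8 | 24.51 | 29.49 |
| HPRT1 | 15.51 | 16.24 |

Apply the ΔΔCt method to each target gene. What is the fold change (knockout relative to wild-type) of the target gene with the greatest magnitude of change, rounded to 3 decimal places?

ABCB12: ΔΔCt = (35.03−16.24) − (29.79−15.51) = 18.79 − 14.28 = 4.51; fold change = 2^-4.51 = 0.044
HSPA3: ΔΔCt = (17.93−16.24) − (19.46−15.51) = 1.69 − 3.95 = -2.26; fold change = 2^2.26 = 4.790
TP10: ΔΔCt = (22.06−16.24) − (20.08−15.51) = 5.82 − 4.57 = 1.25; fold change = 2^-1.25 = 0.420
MMP8: ΔΔCt = (29.49−16.24) − (24.51−15.51) = 13.25 − 9.00 = 4.25; fold change = 2^-4.25 = 0.053
ABCB12 has the largest |ΔΔCt| = 4.51.

0.044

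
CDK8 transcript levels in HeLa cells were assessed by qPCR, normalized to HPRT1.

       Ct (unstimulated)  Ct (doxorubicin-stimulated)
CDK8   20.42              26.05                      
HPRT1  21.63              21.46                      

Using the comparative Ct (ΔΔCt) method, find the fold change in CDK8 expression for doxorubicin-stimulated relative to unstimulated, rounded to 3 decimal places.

ΔCt(unstimulated) = 20.420 − 21.630 = -1.210
ΔCt(doxorubicin-stimulated) = 26.050 − 21.460 = 4.590
ΔΔCt = 4.590 − (-1.210) = 5.800
Fold change = 2^(−5.800) = 0.0179

0.018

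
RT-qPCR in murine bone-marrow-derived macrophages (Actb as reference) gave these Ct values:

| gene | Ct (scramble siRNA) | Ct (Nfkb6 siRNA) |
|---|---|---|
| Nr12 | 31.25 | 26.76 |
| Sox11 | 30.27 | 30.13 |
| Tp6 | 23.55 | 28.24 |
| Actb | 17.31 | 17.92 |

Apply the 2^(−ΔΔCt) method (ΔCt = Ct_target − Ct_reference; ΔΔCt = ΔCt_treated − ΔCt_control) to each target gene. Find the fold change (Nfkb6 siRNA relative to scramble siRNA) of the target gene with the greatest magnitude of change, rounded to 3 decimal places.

34.297

Nr12: ΔΔCt = (26.76−17.92) − (31.25−17.31) = 8.84 − 13.94 = -5.10; fold change = 2^5.10 = 34.297
Sox11: ΔΔCt = (30.13−17.92) − (30.27−17.31) = 12.21 − 12.96 = -0.75; fold change = 2^0.75 = 1.682
Tp6: ΔΔCt = (28.24−17.92) − (23.55−17.31) = 10.32 − 6.24 = 4.08; fold change = 2^-4.08 = 0.059
Nr12 has the largest |ΔΔCt| = 5.10.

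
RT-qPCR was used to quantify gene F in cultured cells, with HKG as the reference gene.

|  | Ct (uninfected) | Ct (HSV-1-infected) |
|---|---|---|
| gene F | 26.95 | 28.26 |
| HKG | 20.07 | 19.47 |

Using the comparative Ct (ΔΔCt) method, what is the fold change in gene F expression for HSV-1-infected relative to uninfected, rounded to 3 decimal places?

ΔCt(uninfected) = 26.950 − 20.070 = 6.880
ΔCt(HSV-1-infected) = 28.260 − 19.470 = 8.790
ΔΔCt = 8.790 − 6.880 = 1.910
Fold change = 2^(−1.910) = 0.2661

0.266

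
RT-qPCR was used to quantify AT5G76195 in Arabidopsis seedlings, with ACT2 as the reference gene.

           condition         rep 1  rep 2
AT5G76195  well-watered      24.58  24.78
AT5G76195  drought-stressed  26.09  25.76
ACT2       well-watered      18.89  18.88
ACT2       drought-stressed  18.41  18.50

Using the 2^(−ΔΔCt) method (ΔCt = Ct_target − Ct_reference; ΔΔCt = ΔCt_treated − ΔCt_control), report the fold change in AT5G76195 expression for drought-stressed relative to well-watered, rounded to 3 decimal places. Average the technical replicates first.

Mean Ct: AT5G76195 well-watered 24.680; AT5G76195 drought-stressed 25.925; ACT2 well-watered 18.885; ACT2 drought-stressed 18.455
ΔCt(well-watered) = 24.680 − 18.885 = 5.795
ΔCt(drought-stressed) = 25.925 − 18.455 = 7.470
ΔΔCt = 7.470 − 5.795 = 1.675
Fold change = 2^(−1.675) = 0.3132

0.313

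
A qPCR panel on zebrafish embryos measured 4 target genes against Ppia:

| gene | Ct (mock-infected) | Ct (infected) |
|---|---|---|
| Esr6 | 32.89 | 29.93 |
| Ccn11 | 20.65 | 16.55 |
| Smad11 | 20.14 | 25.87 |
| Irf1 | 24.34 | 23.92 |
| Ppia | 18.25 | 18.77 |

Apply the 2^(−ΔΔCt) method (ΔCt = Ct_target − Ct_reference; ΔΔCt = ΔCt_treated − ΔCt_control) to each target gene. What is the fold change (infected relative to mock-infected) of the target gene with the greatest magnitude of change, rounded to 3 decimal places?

0.027

Esr6: ΔΔCt = (29.93−18.77) − (32.89−18.25) = 11.16 − 14.64 = -3.48; fold change = 2^3.48 = 11.158
Ccn11: ΔΔCt = (16.55−18.77) − (20.65−18.25) = -2.22 − 2.40 = -4.62; fold change = 2^4.62 = 24.590
Smad11: ΔΔCt = (25.87−18.77) − (20.14−18.25) = 7.10 − 1.89 = 5.21; fold change = 2^-5.21 = 0.027
Irf1: ΔΔCt = (23.92−18.77) − (24.34−18.25) = 5.15 − 6.09 = -0.94; fold change = 2^0.94 = 1.919
Smad11 has the largest |ΔΔCt| = 5.21.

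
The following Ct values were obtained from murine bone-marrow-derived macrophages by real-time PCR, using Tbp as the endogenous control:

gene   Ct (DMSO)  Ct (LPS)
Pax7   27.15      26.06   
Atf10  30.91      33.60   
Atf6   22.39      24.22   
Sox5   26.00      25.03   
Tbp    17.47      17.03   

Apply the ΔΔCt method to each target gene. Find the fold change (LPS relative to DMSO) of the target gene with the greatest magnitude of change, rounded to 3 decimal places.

0.114

Pax7: ΔΔCt = (26.06−17.03) − (27.15−17.47) = 9.03 − 9.68 = -0.65; fold change = 2^0.65 = 1.569
Atf10: ΔΔCt = (33.60−17.03) − (30.91−17.47) = 16.57 − 13.44 = 3.13; fold change = 2^-3.13 = 0.114
Atf6: ΔΔCt = (24.22−17.03) − (22.39−17.47) = 7.19 − 4.92 = 2.27; fold change = 2^-2.27 = 0.207
Sox5: ΔΔCt = (25.03−17.03) − (26.00−17.47) = 8.00 − 8.53 = -0.53; fold change = 2^0.53 = 1.444
Atf10 has the largest |ΔΔCt| = 3.13.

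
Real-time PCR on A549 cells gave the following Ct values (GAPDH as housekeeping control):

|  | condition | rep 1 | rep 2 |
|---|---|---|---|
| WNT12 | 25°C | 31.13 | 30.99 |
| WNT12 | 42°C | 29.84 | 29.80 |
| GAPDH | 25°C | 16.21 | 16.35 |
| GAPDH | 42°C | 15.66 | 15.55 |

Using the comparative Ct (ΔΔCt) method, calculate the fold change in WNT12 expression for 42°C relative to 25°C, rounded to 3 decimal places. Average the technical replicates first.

Mean Ct: WNT12 25°C 31.060; WNT12 42°C 29.820; GAPDH 25°C 16.280; GAPDH 42°C 15.605
ΔCt(25°C) = 31.060 − 16.280 = 14.780
ΔCt(42°C) = 29.820 − 15.605 = 14.215
ΔΔCt = 14.215 − 14.780 = -0.565
Fold change = 2^(−(-0.565)) = 2^0.565 = 1.4794

1.479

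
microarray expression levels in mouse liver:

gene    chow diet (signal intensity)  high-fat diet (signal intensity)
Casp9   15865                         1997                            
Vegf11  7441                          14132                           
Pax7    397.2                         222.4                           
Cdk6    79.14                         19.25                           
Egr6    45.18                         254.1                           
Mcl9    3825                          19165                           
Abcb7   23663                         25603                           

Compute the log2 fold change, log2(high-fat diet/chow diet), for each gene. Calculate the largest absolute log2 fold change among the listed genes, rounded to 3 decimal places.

log2(1997/15865) = -2.990  (Casp9)
log2(14132/7441) = 0.925  (Vegf11)
log2(222.4/397.2) = -0.837  (Pax7)
log2(19.25/79.14) = -2.040  (Cdk6)
log2(254.1/45.18) = 2.492  (Egr6)
log2(19165/3825) = 2.325  (Mcl9)
log2(25603/23663) = 0.114  (Abcb7)
The largest magnitude belongs to Casp9.

2.990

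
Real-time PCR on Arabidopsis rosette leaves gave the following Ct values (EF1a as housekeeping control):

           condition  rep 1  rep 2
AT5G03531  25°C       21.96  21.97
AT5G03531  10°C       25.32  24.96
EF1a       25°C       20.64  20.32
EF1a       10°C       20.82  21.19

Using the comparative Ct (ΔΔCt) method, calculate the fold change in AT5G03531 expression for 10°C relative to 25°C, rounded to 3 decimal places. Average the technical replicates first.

0.159

Mean Ct: AT5G03531 25°C 21.965; AT5G03531 10°C 25.140; EF1a 25°C 20.480; EF1a 10°C 21.005
ΔCt(25°C) = 21.965 − 20.480 = 1.485
ΔCt(10°C) = 25.140 − 21.005 = 4.135
ΔΔCt = 4.135 − 1.485 = 2.650
Fold change = 2^(−2.650) = 0.1593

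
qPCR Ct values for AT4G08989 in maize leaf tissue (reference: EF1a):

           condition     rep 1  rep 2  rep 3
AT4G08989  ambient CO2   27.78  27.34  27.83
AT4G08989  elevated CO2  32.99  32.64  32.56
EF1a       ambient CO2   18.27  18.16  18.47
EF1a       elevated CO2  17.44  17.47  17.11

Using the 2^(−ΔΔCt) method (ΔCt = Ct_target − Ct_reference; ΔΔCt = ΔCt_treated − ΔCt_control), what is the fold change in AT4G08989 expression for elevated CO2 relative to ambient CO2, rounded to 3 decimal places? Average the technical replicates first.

0.015

Mean Ct: AT4G08989 ambient CO2 27.650; AT4G08989 elevated CO2 32.730; EF1a ambient CO2 18.300; EF1a elevated CO2 17.340
ΔCt(ambient CO2) = 27.650 − 18.300 = 9.350
ΔCt(elevated CO2) = 32.730 − 17.340 = 15.390
ΔΔCt = 15.390 − 9.350 = 6.040
Fold change = 2^(−6.040) = 0.0152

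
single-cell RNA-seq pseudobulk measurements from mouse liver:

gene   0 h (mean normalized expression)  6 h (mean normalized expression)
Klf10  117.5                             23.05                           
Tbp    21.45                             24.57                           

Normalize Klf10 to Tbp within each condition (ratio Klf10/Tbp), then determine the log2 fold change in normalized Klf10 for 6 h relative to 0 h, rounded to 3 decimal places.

Klf10/Tbp (0 h) = 117.5 / 21.45 = 5.4779
Klf10/Tbp (6 h) = 23.05 / 24.57 = 0.93814
Fold change = 0.93814 / 5.4779 = 0.1713
log2(0.1713) = -2.5457

-2.546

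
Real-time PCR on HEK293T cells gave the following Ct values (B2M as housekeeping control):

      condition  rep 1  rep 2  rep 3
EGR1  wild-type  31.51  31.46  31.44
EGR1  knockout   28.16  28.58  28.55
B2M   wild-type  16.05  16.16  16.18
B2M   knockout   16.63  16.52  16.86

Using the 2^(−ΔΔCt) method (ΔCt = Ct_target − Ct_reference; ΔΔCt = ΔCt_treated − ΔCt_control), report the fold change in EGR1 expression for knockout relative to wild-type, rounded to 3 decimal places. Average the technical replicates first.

11.959

Mean Ct: EGR1 wild-type 31.470; EGR1 knockout 28.430; B2M wild-type 16.130; B2M knockout 16.670
ΔCt(wild-type) = 31.470 − 16.130 = 15.340
ΔCt(knockout) = 28.430 − 16.670 = 11.760
ΔΔCt = 11.760 − 15.340 = -3.580
Fold change = 2^(−(-3.580)) = 2^3.580 = 11.9588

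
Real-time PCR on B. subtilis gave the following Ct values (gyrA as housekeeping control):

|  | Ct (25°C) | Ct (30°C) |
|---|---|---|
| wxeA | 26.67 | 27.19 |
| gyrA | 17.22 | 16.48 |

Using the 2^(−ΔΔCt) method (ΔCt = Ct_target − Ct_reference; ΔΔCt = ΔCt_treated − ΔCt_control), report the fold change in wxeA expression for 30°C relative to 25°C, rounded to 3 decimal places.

ΔCt(25°C) = 26.670 − 17.220 = 9.450
ΔCt(30°C) = 27.190 − 16.480 = 10.710
ΔΔCt = 10.710 − 9.450 = 1.260
Fold change = 2^(−1.260) = 0.4175

0.418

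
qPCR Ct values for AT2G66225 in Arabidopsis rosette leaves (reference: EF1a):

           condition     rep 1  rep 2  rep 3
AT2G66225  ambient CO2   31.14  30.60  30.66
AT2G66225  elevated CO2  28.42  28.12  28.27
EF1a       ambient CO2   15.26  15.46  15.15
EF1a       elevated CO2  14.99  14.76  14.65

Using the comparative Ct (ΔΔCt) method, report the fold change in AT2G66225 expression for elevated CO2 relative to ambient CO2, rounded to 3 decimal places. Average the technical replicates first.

4.112

Mean Ct: AT2G66225 ambient CO2 30.800; AT2G66225 elevated CO2 28.270; EF1a ambient CO2 15.290; EF1a elevated CO2 14.800
ΔCt(ambient CO2) = 30.800 − 15.290 = 15.510
ΔCt(elevated CO2) = 28.270 − 14.800 = 13.470
ΔΔCt = 13.470 − 15.510 = -2.040
Fold change = 2^(−(-2.040)) = 2^2.040 = 4.1125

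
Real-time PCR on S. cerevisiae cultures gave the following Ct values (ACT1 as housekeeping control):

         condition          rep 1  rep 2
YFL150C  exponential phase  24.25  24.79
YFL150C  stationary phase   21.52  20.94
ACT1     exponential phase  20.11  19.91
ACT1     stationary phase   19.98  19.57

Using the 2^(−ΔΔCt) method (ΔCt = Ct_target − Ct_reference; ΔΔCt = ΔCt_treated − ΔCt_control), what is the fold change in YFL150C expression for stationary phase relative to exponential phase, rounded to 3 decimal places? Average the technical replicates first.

Mean Ct: YFL150C exponential phase 24.520; YFL150C stationary phase 21.230; ACT1 exponential phase 20.010; ACT1 stationary phase 19.775
ΔCt(exponential phase) = 24.520 − 20.010 = 4.510
ΔCt(stationary phase) = 21.230 − 19.775 = 1.455
ΔΔCt = 1.455 − 4.510 = -3.055
Fold change = 2^(−(-3.055)) = 2^3.055 = 8.3109

8.311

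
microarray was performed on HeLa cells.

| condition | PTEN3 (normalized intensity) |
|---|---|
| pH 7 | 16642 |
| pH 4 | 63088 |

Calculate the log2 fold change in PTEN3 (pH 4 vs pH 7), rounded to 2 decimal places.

Fold change = 63088 / 16642 = 3.7909
log2(3.7909) = 1.923

1.92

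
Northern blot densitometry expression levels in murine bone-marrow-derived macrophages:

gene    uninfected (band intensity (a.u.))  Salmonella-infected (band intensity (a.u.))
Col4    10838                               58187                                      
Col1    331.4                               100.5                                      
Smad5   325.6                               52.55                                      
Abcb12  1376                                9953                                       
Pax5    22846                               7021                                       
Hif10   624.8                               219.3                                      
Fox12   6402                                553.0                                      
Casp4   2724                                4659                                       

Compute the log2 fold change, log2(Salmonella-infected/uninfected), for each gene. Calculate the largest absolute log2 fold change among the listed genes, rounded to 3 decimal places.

log2(58187/10838) = 2.425  (Col4)
log2(100.5/331.4) = -1.721  (Col1)
log2(52.55/325.6) = -2.631  (Smad5)
log2(9953/1376) = 2.855  (Abcb12)
log2(7021/22846) = -1.702  (Pax5)
log2(219.3/624.8) = -1.510  (Hif10)
log2(553.0/6402) = -3.533  (Fox12)
log2(4659/2724) = 0.774  (Casp4)
The largest magnitude belongs to Fox12.

3.533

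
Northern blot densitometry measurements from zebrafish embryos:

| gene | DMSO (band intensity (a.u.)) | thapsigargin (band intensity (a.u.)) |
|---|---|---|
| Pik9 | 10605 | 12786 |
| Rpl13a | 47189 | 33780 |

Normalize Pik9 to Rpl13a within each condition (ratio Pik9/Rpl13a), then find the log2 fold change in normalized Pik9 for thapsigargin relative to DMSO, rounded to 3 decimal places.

0.752

Pik9/Rpl13a (DMSO) = 10605 / 47189 = 0.22473
Pik9/Rpl13a (thapsigargin) = 12786 / 33780 = 0.37851
Fold change = 0.37851 / 0.22473 = 1.6842
log2(1.6842) = 0.7521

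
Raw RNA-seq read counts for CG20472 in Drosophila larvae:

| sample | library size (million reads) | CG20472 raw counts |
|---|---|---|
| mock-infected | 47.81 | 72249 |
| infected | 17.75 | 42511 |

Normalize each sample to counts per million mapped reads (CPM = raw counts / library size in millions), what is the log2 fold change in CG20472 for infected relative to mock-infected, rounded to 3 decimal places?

CPM(mock-infected) = 72249 / 47.81 = 1511.1692
CPM(infected) = 42511 / 17.75 = 2394.9859
Fold change = 2394.9859 / 1511.1692 = 1.58486
log2(1.58486) = 0.6644

0.664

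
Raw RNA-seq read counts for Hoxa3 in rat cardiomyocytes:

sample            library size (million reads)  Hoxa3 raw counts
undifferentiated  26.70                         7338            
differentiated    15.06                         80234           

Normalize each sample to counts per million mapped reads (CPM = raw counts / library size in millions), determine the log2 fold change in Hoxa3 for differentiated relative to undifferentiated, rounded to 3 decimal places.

CPM(undifferentiated) = 7338 / 26.70 = 274.8315
CPM(differentiated) = 80234 / 15.06 = 5327.6228
Fold change = 5327.6228 / 274.8315 = 19.38505
log2(19.38505) = 4.2769

4.277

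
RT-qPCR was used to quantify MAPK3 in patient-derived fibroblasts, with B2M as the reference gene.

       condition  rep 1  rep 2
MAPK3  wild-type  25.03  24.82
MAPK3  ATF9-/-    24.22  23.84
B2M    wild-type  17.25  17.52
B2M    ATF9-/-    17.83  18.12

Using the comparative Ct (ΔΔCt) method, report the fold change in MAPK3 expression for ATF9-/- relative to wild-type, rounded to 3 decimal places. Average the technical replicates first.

Mean Ct: MAPK3 wild-type 24.925; MAPK3 ATF9-/- 24.030; B2M wild-type 17.385; B2M ATF9-/- 17.975
ΔCt(wild-type) = 24.925 − 17.385 = 7.540
ΔCt(ATF9-/-) = 24.030 − 17.975 = 6.055
ΔΔCt = 6.055 − 7.540 = -1.485
Fold change = 2^(−(-1.485)) = 2^1.485 = 2.7992

2.799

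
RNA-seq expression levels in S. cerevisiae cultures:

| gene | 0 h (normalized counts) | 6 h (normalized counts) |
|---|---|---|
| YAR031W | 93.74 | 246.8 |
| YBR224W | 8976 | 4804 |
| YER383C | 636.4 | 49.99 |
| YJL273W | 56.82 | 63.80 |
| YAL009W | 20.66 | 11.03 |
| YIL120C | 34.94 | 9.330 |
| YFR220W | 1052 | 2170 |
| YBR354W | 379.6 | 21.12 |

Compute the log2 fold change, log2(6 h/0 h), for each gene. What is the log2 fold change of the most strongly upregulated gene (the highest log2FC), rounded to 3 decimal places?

log2(246.8/93.74) = 1.397  (YAR031W)
log2(4804/8976) = -0.902  (YBR224W)
log2(49.99/636.4) = -3.670  (YER383C)
log2(63.80/56.82) = 0.167  (YJL273W)
log2(11.03/20.66) = -0.905  (YAL009W)
log2(9.330/34.94) = -1.905  (YIL120C)
log2(2170/1052) = 1.045  (YFR220W)
log2(21.12/379.6) = -4.168  (YBR354W)
YAR031W is most strongly upregulated.

1.397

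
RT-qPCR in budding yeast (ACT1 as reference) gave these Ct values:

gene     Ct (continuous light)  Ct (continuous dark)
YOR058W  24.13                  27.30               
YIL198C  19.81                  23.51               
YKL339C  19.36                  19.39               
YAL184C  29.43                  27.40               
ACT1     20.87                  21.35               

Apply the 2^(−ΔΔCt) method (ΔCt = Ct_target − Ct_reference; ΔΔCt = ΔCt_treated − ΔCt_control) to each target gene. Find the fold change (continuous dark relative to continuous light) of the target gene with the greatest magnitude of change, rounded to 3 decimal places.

0.107

YOR058W: ΔΔCt = (27.30−21.35) − (24.13−20.87) = 5.95 − 3.26 = 2.69; fold change = 2^-2.69 = 0.155
YIL198C: ΔΔCt = (23.51−21.35) − (19.81−20.87) = 2.16 − (-1.06) = 3.22; fold change = 2^-3.22 = 0.107
YKL339C: ΔΔCt = (19.39−21.35) − (19.36−20.87) = -1.96 − (-1.51) = -0.45; fold change = 2^0.45 = 1.366
YAL184C: ΔΔCt = (27.40−21.35) − (29.43−20.87) = 6.05 − 8.56 = -2.51; fold change = 2^2.51 = 5.696
YIL198C has the largest |ΔΔCt| = 3.22.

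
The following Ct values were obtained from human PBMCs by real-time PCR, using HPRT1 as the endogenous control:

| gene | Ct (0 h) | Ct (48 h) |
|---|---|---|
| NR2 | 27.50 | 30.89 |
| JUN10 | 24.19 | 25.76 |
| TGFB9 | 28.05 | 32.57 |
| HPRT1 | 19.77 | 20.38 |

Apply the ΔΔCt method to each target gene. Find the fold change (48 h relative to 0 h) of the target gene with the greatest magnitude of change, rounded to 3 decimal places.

NR2: ΔΔCt = (30.89−20.38) − (27.50−19.77) = 10.51 − 7.73 = 2.78; fold change = 2^-2.78 = 0.146
JUN10: ΔΔCt = (25.76−20.38) − (24.19−19.77) = 5.38 − 4.42 = 0.96; fold change = 2^-0.96 = 0.514
TGFB9: ΔΔCt = (32.57−20.38) − (28.05−19.77) = 12.19 − 8.28 = 3.91; fold change = 2^-3.91 = 0.067
TGFB9 has the largest |ΔΔCt| = 3.91.

0.067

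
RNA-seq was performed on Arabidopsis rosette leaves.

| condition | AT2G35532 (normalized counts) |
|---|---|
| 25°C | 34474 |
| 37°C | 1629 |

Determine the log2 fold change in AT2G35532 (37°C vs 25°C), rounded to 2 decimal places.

Fold change = 1629 / 34474 = 0.0473
log2(0.0473) = -4.403

-4.40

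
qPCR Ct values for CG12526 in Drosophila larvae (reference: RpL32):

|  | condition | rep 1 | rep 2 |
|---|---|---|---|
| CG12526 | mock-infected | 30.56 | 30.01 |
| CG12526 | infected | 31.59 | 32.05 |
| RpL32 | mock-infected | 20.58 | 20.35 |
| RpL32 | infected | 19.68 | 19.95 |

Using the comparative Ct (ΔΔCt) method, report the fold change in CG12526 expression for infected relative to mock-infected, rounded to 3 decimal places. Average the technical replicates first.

Mean Ct: CG12526 mock-infected 30.285; CG12526 infected 31.820; RpL32 mock-infected 20.465; RpL32 infected 19.815
ΔCt(mock-infected) = 30.285 − 20.465 = 9.820
ΔCt(infected) = 31.820 − 19.815 = 12.005
ΔΔCt = 12.005 − 9.820 = 2.185
Fold change = 2^(−2.185) = 0.2199

0.220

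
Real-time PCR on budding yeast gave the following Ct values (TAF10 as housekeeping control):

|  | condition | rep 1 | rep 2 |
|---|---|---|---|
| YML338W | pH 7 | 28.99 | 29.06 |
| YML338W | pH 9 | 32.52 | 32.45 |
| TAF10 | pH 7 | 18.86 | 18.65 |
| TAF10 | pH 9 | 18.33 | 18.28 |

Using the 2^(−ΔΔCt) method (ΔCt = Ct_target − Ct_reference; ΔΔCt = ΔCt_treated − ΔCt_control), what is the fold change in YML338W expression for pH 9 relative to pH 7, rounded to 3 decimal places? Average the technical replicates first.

Mean Ct: YML338W pH 7 29.025; YML338W pH 9 32.485; TAF10 pH 7 18.755; TAF10 pH 9 18.305
ΔCt(pH 7) = 29.025 − 18.755 = 10.270
ΔCt(pH 9) = 32.485 − 18.305 = 14.180
ΔΔCt = 14.180 − 10.270 = 3.910
Fold change = 2^(−3.910) = 0.0665

0.067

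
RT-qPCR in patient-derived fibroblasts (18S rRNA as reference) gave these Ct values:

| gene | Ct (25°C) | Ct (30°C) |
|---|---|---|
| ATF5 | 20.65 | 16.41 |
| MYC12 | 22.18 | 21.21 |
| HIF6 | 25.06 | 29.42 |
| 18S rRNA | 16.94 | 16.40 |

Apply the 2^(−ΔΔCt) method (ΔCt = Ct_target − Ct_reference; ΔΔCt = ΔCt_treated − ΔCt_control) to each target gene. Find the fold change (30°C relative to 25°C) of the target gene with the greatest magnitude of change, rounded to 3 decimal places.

0.033

ATF5: ΔΔCt = (16.41−16.40) − (20.65−16.94) = 0.01 − 3.71 = -3.70; fold change = 2^3.70 = 12.996
MYC12: ΔΔCt = (21.21−16.40) − (22.18−16.94) = 4.81 − 5.24 = -0.43; fold change = 2^0.43 = 1.347
HIF6: ΔΔCt = (29.42−16.40) − (25.06−16.94) = 13.02 − 8.12 = 4.90; fold change = 2^-4.90 = 0.033
HIF6 has the largest |ΔΔCt| = 4.90.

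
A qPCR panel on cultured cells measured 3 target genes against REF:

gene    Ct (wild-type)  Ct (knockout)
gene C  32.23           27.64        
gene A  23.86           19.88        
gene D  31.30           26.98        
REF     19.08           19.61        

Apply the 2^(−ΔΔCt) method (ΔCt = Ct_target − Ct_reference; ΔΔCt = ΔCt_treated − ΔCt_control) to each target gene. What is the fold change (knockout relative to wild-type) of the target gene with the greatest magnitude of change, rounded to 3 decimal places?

gene C: ΔΔCt = (27.64−19.61) − (32.23−19.08) = 8.03 − 13.15 = -5.12; fold change = 2^5.12 = 34.776
gene A: ΔΔCt = (19.88−19.61) − (23.86−19.08) = 0.27 − 4.78 = -4.51; fold change = 2^4.51 = 22.785
gene D: ΔΔCt = (26.98−19.61) − (31.30−19.08) = 7.37 − 12.22 = -4.85; fold change = 2^4.85 = 28.840
gene C has the largest |ΔΔCt| = 5.12.

34.776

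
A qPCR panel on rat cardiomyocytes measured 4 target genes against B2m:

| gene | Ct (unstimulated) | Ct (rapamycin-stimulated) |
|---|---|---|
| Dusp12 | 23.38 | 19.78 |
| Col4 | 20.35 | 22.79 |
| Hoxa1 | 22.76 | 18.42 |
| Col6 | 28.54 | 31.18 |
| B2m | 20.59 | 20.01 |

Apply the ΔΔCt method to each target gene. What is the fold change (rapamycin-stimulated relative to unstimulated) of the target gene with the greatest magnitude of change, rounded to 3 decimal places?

Dusp12: ΔΔCt = (19.78−20.01) − (23.38−20.59) = -0.23 − 2.79 = -3.02; fold change = 2^3.02 = 8.112
Col4: ΔΔCt = (22.79−20.01) − (20.35−20.59) = 2.78 − (-0.24) = 3.02; fold change = 2^-3.02 = 0.123
Hoxa1: ΔΔCt = (18.42−20.01) − (22.76−20.59) = -1.59 − 2.17 = -3.76; fold change = 2^3.76 = 13.548
Col6: ΔΔCt = (31.18−20.01) − (28.54−20.59) = 11.17 − 7.95 = 3.22; fold change = 2^-3.22 = 0.107
Hoxa1 has the largest |ΔΔCt| = 3.76.

13.548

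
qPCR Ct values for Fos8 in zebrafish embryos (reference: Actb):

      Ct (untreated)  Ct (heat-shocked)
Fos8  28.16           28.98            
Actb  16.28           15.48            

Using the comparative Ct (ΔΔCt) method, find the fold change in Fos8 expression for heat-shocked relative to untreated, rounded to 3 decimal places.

ΔCt(untreated) = 28.160 − 16.280 = 11.880
ΔCt(heat-shocked) = 28.980 − 15.480 = 13.500
ΔΔCt = 13.500 − 11.880 = 1.620
Fold change = 2^(−1.620) = 0.3253

0.325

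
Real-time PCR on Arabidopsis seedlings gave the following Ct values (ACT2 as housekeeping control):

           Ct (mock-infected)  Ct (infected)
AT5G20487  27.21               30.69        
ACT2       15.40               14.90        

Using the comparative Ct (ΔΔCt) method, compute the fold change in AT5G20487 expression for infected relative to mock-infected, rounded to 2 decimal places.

ΔCt(mock-infected) = 27.210 − 15.400 = 11.810
ΔCt(infected) = 30.690 − 14.900 = 15.790
ΔΔCt = 15.790 − 11.810 = 3.980
Fold change = 2^(−3.980) = 0.063

0.06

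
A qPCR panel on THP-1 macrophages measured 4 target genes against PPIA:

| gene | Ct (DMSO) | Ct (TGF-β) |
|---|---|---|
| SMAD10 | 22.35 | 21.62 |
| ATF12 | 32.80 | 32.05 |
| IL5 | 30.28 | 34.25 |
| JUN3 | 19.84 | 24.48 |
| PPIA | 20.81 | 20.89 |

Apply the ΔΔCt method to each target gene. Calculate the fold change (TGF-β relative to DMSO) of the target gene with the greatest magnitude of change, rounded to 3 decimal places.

SMAD10: ΔΔCt = (21.62−20.89) − (22.35−20.81) = 0.73 − 1.54 = -0.81; fold change = 2^0.81 = 1.753
ATF12: ΔΔCt = (32.05−20.89) − (32.80−20.81) = 11.16 − 11.99 = -0.83; fold change = 2^0.83 = 1.778
IL5: ΔΔCt = (34.25−20.89) − (30.28−20.81) = 13.36 − 9.47 = 3.89; fold change = 2^-3.89 = 0.067
JUN3: ΔΔCt = (24.48−20.89) − (19.84−20.81) = 3.59 − (-0.97) = 4.56; fold change = 2^-4.56 = 0.042
JUN3 has the largest |ΔΔCt| = 4.56.

0.042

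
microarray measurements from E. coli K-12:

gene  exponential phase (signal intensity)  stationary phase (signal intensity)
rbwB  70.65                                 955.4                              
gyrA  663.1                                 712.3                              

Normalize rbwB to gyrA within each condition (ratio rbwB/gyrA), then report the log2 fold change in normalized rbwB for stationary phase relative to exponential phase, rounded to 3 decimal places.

rbwB/gyrA (exponential phase) = 70.65 / 663.1 = 0.10655
rbwB/gyrA (stationary phase) = 955.4 / 712.3 = 1.3413
Fold change = 1.3413 / 0.10655 = 12.5889
log2(12.5889) = 3.6541

3.654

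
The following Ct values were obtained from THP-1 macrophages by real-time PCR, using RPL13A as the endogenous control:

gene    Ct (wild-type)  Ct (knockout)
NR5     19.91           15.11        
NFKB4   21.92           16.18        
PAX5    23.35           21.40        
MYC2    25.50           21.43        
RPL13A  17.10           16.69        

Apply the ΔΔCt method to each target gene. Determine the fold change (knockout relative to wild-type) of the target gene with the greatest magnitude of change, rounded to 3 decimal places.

40.224

NR5: ΔΔCt = (15.11−16.69) − (19.91−17.10) = -1.58 − 2.81 = -4.39; fold change = 2^4.39 = 20.966
NFKB4: ΔΔCt = (16.18−16.69) − (21.92−17.10) = -0.51 − 4.82 = -5.33; fold change = 2^5.33 = 40.224
PAX5: ΔΔCt = (21.40−16.69) − (23.35−17.10) = 4.71 − 6.25 = -1.54; fold change = 2^1.54 = 2.908
MYC2: ΔΔCt = (21.43−16.69) − (25.50−17.10) = 4.74 − 8.40 = -3.66; fold change = 2^3.66 = 12.641
NFKB4 has the largest |ΔΔCt| = 5.33.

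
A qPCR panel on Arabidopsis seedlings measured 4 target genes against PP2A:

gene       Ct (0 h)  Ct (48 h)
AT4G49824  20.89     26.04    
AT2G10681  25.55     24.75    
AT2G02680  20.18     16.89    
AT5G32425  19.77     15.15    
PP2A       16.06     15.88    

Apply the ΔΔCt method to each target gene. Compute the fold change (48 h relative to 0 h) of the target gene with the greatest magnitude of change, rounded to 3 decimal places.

AT4G49824: ΔΔCt = (26.04−15.88) − (20.89−16.06) = 10.16 − 4.83 = 5.33; fold change = 2^-5.33 = 0.025
AT2G10681: ΔΔCt = (24.75−15.88) − (25.55−16.06) = 8.87 − 9.49 = -0.62; fold change = 2^0.62 = 1.537
AT2G02680: ΔΔCt = (16.89−15.88) − (20.18−16.06) = 1.01 − 4.12 = -3.11; fold change = 2^3.11 = 8.634
AT5G32425: ΔΔCt = (15.15−15.88) − (19.77−16.06) = -0.73 − 3.71 = -4.44; fold change = 2^4.44 = 21.706
AT4G49824 has the largest |ΔΔCt| = 5.33.

0.025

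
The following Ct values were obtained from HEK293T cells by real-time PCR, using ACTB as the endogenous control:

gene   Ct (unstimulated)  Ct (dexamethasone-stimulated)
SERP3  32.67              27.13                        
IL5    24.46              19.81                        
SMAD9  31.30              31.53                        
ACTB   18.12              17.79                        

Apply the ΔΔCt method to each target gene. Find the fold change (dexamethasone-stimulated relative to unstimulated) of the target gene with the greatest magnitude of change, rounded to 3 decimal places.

SERP3: ΔΔCt = (27.13−17.79) − (32.67−18.12) = 9.34 − 14.55 = -5.21; fold change = 2^5.21 = 37.014
IL5: ΔΔCt = (19.81−17.79) − (24.46−18.12) = 2.02 − 6.34 = -4.32; fold change = 2^4.32 = 19.973
SMAD9: ΔΔCt = (31.53−17.79) − (31.30−18.12) = 13.74 − 13.18 = 0.56; fold change = 2^-0.56 = 0.678
SERP3 has the largest |ΔΔCt| = 5.21.

37.014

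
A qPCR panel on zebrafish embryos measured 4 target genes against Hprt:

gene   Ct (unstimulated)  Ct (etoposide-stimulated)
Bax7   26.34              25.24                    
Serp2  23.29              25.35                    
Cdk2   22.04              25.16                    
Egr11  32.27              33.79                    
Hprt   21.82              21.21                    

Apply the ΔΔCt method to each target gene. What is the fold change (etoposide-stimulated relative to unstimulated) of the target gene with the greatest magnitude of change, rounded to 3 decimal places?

Bax7: ΔΔCt = (25.24−21.21) − (26.34−21.82) = 4.03 − 4.52 = -0.49; fold change = 2^0.49 = 1.404
Serp2: ΔΔCt = (25.35−21.21) − (23.29−21.82) = 4.14 − 1.47 = 2.67; fold change = 2^-2.67 = 0.157
Cdk2: ΔΔCt = (25.16−21.21) − (22.04−21.82) = 3.95 − 0.22 = 3.73; fold change = 2^-3.73 = 0.075
Egr11: ΔΔCt = (33.79−21.21) − (32.27−21.82) = 12.58 − 10.45 = 2.13; fold change = 2^-2.13 = 0.228
Cdk2 has the largest |ΔΔCt| = 3.73.

0.075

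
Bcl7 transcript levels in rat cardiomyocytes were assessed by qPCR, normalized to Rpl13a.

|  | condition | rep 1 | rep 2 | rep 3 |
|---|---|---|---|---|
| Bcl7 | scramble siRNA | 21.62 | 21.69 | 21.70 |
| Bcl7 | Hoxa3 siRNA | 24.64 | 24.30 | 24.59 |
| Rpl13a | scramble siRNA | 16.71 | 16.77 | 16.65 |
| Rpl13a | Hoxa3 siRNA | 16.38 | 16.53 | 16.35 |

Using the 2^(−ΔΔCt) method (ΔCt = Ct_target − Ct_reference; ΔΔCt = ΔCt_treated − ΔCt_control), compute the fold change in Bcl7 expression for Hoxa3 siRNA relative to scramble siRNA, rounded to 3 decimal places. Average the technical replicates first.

Mean Ct: Bcl7 scramble siRNA 21.670; Bcl7 Hoxa3 siRNA 24.510; Rpl13a scramble siRNA 16.710; Rpl13a Hoxa3 siRNA 16.420
ΔCt(scramble siRNA) = 21.670 − 16.710 = 4.960
ΔCt(Hoxa3 siRNA) = 24.510 − 16.420 = 8.090
ΔΔCt = 8.090 − 4.960 = 3.130
Fold change = 2^(−3.130) = 0.1142

0.114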